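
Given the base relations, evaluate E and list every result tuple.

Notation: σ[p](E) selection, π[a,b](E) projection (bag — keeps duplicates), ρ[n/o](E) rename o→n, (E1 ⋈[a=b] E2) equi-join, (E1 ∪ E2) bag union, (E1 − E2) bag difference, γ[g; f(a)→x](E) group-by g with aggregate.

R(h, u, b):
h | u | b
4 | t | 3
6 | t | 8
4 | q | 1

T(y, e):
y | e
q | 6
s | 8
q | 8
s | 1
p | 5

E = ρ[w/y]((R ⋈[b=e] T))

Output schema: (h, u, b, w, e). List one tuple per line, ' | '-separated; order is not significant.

Row counts bottom-up:
  R → 3
  T → 5
  (R ⋈[b=e] T) → 3
  ρ[w/y]((R ⋈[b=e] T)) → 3

== RESULT ==
h | u | b | w | e
4 | q | 1 | s | 1
6 | t | 8 | q | 8
6 | t | 8 | s | 8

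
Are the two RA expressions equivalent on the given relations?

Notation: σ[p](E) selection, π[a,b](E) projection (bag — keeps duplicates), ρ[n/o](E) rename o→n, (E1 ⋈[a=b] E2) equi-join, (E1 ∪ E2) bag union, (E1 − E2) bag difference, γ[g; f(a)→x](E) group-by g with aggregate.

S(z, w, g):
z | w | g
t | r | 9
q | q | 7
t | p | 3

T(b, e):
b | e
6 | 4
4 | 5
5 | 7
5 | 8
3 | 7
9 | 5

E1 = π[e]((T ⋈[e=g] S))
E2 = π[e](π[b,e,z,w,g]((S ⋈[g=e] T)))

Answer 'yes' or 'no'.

E1 per-node cardinality:
  T → 6
  S → 3
  (T ⋈[e=g] S) → 2
  π[e]((T ⋈[e=g] S)) → 2
E2 per-node cardinality:
  S → 3
  T → 6
  (S ⋈[g=e] T) → 2
  π[b,e,z,w,g]((S ⋈[g=e] T)) → 2
  π[e](π[b,e,z,w,g]((S ⋈[g=e] T))) → 2

E1 and E2 produce the same multiset:
e
7
7

yes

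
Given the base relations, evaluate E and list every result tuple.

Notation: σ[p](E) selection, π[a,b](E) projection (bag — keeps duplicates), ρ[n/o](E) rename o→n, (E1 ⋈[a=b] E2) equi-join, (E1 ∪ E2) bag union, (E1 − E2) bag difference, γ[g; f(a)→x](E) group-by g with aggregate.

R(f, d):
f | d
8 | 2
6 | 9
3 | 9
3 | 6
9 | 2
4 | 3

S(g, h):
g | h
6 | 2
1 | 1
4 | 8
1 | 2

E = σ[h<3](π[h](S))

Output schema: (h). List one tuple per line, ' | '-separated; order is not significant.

Stepwise |·|:
  S → 4
  π[h](S) → 4
  σ[h<3](π[h](S)) → 3

== RESULT ==
h
1
2
2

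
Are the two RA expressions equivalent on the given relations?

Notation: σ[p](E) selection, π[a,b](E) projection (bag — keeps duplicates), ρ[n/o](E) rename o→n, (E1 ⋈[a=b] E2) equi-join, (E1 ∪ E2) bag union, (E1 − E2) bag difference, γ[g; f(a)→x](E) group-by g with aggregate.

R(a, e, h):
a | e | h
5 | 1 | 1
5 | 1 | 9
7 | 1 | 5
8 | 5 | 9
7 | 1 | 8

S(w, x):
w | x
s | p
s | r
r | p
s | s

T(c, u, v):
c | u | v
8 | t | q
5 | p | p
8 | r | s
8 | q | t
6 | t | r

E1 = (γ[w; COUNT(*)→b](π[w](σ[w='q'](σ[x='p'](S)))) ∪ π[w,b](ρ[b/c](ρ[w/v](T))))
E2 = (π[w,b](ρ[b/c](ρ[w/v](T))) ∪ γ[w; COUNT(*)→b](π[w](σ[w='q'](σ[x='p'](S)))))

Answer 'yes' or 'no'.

E1 row counts bottom-up:
  S → 4
  σ[x='p'](S) → 2
  σ[w='q'](σ[x='p'](S)) → 0
  π[w](σ[w='q'](σ[x='p'](S))) → 0
  γ[w; COUNT(*)→b](π[w](σ[w='q'](σ[x='p'](S)))) → 0
  T → 5
  ρ[w/v](T) → 5
  ρ[b/c](ρ[w/v](T)) → 5
  π[w,b](ρ[b/c](ρ[w/v](T))) → 5
  (γ[w; COUNT(*)→b](π[w](σ[w='q'](σ[x='p'](S)))) ∪ π[w,b](ρ[b/c](ρ[w/v](T)))) → 5
E2 row counts bottom-up:
  T → 5
  ρ[w/v](T) → 5
  ρ[b/c](ρ[w/v](T)) → 5
  π[w,b](ρ[b/c](ρ[w/v](T))) → 5
  S → 4
  σ[x='p'](S) → 2
  σ[w='q'](σ[x='p'](S)) → 0
  π[w](σ[w='q'](σ[x='p'](S))) → 0
  γ[w; COUNT(*)→b](π[w](σ[w='q'](σ[x='p'](S)))) → 0
  (π[w,b](ρ[b/c](ρ[w/v](T))) ∪ γ[w; COUNT(*)→b](π[w](σ[w='q'](σ[x='p'](S))))) → 5

E1 and E2 produce the same multiset:
w | b
p | 5
q | 8
r | 6
s | 8
t | 8

yes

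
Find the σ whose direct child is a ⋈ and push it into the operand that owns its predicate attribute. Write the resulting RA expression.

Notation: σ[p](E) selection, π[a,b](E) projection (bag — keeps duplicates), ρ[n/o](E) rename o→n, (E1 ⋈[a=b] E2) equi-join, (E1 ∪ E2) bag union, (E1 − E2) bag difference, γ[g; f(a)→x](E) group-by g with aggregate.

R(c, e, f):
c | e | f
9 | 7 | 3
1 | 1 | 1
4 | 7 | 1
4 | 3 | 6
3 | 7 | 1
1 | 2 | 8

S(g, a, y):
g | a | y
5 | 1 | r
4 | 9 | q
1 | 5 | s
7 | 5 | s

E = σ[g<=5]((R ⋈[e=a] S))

σ filters on g, owned by the right side.
E' = (R ⋈[e=a] σ[g<=5](S))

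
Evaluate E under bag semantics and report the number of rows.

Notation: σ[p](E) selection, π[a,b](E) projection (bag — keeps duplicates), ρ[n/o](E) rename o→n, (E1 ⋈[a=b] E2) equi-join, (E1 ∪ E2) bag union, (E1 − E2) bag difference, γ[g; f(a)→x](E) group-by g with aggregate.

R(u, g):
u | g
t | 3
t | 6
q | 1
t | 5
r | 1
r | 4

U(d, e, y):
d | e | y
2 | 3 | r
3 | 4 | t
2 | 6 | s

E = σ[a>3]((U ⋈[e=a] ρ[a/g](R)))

Per-node cardinality:
  U → 3
  R → 6
  ρ[a/g](R) → 6
  (U ⋈[e=a] ρ[a/g](R)) → 3
  σ[a>3]((U ⋈[e=a] ρ[a/g](R))) → 2

|E| = 2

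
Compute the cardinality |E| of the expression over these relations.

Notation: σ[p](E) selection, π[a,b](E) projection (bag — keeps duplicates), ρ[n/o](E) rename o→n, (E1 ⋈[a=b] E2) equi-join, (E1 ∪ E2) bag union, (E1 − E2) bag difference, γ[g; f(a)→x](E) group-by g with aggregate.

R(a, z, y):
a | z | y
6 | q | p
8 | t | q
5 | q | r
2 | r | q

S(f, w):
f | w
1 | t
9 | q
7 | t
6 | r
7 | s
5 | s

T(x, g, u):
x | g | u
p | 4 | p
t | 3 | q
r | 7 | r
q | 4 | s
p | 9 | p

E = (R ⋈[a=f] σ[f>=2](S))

Per-node cardinality:
  R → 4
  S → 6
  σ[f>=2](S) → 5
  (R ⋈[a=f] σ[f>=2](S)) → 2

|E| = 2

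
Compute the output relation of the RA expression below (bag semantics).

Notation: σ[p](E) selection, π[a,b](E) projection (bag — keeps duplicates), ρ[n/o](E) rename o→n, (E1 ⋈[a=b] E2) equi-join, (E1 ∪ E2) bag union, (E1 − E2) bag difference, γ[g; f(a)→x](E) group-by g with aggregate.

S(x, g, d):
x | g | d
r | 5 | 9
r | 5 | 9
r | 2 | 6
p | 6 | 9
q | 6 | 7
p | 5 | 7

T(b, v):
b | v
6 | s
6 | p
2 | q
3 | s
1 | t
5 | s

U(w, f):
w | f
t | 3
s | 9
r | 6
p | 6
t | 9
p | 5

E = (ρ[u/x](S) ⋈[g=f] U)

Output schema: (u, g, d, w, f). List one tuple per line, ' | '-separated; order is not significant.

Per-node cardinality:
  S → 6
  ρ[u/x](S) → 6
  U → 6
  (ρ[u/x](S) ⋈[g=f] U) → 7

== RESULT ==
u | g | d | w | f
p | 5 | 7 | p | 5
p | 6 | 9 | p | 6
p | 6 | 9 | r | 6
q | 6 | 7 | p | 6
q | 6 | 7 | r | 6
r | 5 | 9 | p | 5
r | 5 | 9 | p | 5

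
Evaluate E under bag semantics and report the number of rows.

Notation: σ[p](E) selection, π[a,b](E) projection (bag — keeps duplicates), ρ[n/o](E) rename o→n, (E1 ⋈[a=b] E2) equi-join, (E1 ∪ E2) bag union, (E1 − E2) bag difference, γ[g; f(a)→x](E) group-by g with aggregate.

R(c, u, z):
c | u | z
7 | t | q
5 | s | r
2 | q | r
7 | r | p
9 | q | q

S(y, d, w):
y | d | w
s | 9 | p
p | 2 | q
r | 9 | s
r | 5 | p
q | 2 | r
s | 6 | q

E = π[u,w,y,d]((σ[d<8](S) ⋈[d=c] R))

Row counts bottom-up:
  S → 6
  σ[d<8](S) → 4
  R → 5
  (σ[d<8](S) ⋈[d=c] R) → 3
  π[u,w,y,d]((σ[d<8](S) ⋈[d=c] R)) → 3

|E| = 3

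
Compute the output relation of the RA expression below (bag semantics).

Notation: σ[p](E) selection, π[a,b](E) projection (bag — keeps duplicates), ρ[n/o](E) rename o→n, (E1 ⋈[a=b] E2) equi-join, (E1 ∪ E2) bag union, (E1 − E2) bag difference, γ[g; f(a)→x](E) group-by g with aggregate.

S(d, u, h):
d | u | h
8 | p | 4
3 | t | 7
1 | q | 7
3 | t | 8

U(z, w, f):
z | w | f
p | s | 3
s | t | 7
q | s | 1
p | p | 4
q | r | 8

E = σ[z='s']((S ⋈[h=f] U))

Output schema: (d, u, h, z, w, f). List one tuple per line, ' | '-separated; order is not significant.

Row counts bottom-up:
  S → 4
  U → 5
  (S ⋈[h=f] U) → 4
  σ[z='s']((S ⋈[h=f] U)) → 2

== RESULT ==
d | u | h | z | w | f
1 | q | 7 | s | t | 7
3 | t | 7 | s | t | 7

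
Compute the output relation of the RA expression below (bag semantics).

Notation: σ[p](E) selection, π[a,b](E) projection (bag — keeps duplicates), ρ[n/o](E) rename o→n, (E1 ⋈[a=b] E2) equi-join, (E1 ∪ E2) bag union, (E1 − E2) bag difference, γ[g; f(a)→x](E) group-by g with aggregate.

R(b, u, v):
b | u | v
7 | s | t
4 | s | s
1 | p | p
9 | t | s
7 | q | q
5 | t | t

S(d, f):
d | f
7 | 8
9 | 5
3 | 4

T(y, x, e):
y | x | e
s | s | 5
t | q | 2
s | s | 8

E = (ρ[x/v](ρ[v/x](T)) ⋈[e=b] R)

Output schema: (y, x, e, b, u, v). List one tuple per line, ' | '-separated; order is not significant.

Subexpression sizes:
  T → 3
  ρ[v/x](T) → 3
  ρ[x/v](ρ[v/x](T)) → 3
  R → 6
  (ρ[x/v](ρ[v/x](T)) ⋈[e=b] R) → 1

== RESULT ==
y | x | e | b | u | v
s | s | 5 | 5 | t | t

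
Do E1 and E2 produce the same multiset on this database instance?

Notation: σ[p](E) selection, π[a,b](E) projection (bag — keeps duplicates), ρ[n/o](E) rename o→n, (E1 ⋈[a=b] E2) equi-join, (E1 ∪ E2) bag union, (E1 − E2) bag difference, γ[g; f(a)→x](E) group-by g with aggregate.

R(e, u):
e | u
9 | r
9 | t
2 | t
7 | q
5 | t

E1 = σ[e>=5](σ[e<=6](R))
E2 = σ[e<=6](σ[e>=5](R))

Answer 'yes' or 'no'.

E1 row counts bottom-up:
  R → 5
  σ[e<=6](R) → 2
  σ[e>=5](σ[e<=6](R)) → 1
E2 row counts bottom-up:
  R → 5
  σ[e>=5](R) → 4
  σ[e<=6](σ[e>=5](R)) → 1

E1 and E2 produce the same multiset:
e | u
5 | t

yes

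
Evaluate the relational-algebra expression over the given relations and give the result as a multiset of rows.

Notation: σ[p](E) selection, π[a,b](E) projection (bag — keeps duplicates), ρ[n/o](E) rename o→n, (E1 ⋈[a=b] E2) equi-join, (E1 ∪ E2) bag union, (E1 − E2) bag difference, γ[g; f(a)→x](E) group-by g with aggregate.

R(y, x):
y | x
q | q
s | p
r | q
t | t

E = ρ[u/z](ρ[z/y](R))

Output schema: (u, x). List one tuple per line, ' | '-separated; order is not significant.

Subexpression sizes:
  R → 4
  ρ[z/y](R) → 4
  ρ[u/z](ρ[z/y](R)) → 4

== RESULT ==
u | x
q | q
r | q
s | p
t | t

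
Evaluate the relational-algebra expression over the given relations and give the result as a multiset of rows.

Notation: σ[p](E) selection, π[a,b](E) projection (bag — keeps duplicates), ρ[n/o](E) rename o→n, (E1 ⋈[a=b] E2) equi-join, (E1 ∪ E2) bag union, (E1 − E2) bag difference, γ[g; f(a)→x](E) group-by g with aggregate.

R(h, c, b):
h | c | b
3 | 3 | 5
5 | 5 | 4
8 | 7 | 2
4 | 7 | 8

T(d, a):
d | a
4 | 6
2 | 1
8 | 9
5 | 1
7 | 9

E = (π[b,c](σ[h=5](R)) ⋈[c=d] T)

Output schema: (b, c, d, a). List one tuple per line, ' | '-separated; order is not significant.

Row counts bottom-up:
  R → 4
  σ[h=5](R) → 1
  π[b,c](σ[h=5](R)) → 1
  T → 5
  (π[b,c](σ[h=5](R)) ⋈[c=d] T) → 1

== RESULT ==
b | c | d | a
4 | 5 | 5 | 1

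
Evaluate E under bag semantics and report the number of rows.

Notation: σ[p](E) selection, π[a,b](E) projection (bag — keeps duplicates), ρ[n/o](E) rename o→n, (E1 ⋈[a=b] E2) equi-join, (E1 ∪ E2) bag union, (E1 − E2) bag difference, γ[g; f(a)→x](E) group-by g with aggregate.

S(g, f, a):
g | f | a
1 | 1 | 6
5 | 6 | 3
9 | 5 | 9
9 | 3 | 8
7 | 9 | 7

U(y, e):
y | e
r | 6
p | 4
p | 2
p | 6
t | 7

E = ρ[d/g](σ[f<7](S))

Per-node cardinality:
  S → 5
  σ[f<7](S) → 4
  ρ[d/g](σ[f<7](S)) → 4

|E| = 4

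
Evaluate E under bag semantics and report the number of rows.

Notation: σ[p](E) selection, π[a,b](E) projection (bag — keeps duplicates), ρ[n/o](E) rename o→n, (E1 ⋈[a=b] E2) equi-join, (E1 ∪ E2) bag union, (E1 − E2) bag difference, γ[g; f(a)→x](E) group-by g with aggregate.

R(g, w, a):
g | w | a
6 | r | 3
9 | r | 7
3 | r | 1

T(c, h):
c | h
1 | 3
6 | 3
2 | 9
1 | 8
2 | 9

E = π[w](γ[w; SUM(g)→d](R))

Subexpression sizes:
  R → 3
  γ[w; SUM(g)→d](R) → 1
  π[w](γ[w; SUM(g)→d](R)) → 1

|E| = 1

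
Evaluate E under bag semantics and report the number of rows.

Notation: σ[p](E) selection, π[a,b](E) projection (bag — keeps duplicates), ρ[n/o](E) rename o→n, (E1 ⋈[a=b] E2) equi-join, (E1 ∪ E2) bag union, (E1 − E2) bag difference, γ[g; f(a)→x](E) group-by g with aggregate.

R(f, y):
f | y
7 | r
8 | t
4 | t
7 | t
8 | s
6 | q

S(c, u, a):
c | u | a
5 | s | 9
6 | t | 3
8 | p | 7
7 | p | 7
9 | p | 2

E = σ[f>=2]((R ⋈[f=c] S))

Per-node cardinality:
  R → 6
  S → 5
  (R ⋈[f=c] S) → 5
  σ[f>=2]((R ⋈[f=c] S)) → 5

|E| = 5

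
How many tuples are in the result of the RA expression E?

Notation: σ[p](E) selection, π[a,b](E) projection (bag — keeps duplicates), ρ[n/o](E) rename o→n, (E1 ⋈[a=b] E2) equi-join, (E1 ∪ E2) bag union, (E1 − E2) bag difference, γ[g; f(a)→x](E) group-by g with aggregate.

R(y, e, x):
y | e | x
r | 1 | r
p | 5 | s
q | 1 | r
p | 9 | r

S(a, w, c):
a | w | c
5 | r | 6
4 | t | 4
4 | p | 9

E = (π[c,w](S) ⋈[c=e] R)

Row counts bottom-up:
  S → 3
  π[c,w](S) → 3
  R → 4
  (π[c,w](S) ⋈[c=e] R) → 1

|E| = 1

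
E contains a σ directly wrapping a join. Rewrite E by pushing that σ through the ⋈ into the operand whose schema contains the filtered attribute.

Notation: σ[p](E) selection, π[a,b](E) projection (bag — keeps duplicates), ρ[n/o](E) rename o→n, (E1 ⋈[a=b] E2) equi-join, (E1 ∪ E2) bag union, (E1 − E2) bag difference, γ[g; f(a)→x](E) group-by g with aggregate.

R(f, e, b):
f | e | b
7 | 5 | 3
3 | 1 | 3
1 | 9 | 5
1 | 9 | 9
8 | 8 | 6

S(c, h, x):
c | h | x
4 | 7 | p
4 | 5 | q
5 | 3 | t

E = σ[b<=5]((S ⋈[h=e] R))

σ filters on b, owned by the right side.
E' = (S ⋈[h=e] σ[b<=5](R))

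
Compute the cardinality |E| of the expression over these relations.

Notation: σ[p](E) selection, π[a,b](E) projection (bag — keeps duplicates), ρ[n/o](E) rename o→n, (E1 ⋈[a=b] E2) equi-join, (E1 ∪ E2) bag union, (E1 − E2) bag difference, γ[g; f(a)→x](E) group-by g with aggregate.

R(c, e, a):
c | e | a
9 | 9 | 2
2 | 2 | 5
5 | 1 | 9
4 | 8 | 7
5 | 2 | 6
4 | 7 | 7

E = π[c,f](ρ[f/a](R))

Subexpression sizes:
  R → 6
  ρ[f/a](R) → 6
  π[c,f](ρ[f/a](R)) → 6

|E| = 6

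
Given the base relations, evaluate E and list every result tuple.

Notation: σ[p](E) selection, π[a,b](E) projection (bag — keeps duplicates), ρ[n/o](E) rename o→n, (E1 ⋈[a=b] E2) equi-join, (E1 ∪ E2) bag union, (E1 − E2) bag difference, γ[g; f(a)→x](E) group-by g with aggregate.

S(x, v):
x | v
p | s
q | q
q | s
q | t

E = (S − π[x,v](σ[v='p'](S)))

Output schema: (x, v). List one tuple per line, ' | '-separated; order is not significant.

Subexpression sizes:
  S → 4
  S → 4
  σ[v='p'](S) → 0
  π[x,v](σ[v='p'](S)) → 0
  (S − π[x,v](σ[v='p'](S))) → 4

== RESULT ==
x | v
p | s
q | q
q | s
q | t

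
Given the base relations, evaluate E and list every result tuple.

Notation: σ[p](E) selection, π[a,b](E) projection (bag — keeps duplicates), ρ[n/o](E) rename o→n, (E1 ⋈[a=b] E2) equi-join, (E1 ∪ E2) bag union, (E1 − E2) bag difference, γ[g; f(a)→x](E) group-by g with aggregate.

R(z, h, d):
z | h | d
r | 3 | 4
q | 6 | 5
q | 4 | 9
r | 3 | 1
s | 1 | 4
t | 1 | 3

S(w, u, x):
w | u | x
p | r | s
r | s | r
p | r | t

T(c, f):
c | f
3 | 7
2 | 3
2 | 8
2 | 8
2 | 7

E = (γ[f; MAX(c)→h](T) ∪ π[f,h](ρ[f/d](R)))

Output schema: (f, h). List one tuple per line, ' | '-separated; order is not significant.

Stepwise |·|:
  T → 5
  γ[f; MAX(c)→h](T) → 3
  R → 6
  ρ[f/d](R) → 6
  π[f,h](ρ[f/d](R)) → 6
  (γ[f; MAX(c)→h](T) ∪ π[f,h](ρ[f/d](R))) → 9

== RESULT ==
f | h
1 | 3
3 | 1
3 | 2
4 | 1
4 | 3
5 | 6
7 | 3
8 | 2
9 | 4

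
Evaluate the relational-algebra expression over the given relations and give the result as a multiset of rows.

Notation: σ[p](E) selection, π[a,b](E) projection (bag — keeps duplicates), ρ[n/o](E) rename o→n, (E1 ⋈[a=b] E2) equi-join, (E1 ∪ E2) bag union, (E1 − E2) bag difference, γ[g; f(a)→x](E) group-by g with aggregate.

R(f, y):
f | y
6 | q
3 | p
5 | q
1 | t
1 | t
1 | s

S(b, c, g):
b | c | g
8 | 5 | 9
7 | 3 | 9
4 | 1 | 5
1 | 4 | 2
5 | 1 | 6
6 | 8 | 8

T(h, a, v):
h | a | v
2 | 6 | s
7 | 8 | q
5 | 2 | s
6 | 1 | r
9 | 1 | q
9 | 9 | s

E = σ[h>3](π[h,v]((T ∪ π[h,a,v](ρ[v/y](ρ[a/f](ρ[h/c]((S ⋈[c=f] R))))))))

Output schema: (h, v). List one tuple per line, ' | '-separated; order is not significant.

Row counts bottom-up:
  T → 6
  S → 6
  R → 6
  (S ⋈[c=f] R) → 8
  ρ[h/c]((S ⋈[c=f] R)) → 8
  ρ[a/f](ρ[h/c]((S ⋈[c=f] R))) → 8
  ρ[v/y](ρ[a/f](ρ[h/c]((S ⋈[c=f] R)))) → 8
  π[h,a,v](ρ[v/y](ρ[a/f](ρ[h/c]((S ⋈[c=f] R))))) → 8
  (T ∪ π[h,a,v](ρ[v/y](ρ[a/f](ρ[h/c]((S ⋈[c=f] R)))))) → 14
  π[h,v]((T ∪ π[h,a,v](ρ[v/y](ρ[a/f](ρ[h/c]((S ⋈[c=f] R))))))) → 14
  σ[h>3](π[h,v]((T ∪ π[h,a,v](ρ[v/y](ρ[a/f](ρ[h/c]((S ⋈[c=f] R)))))))) → 6

== RESULT ==
h | v
5 | q
5 | s
6 | r
7 | q
9 | q
9 | s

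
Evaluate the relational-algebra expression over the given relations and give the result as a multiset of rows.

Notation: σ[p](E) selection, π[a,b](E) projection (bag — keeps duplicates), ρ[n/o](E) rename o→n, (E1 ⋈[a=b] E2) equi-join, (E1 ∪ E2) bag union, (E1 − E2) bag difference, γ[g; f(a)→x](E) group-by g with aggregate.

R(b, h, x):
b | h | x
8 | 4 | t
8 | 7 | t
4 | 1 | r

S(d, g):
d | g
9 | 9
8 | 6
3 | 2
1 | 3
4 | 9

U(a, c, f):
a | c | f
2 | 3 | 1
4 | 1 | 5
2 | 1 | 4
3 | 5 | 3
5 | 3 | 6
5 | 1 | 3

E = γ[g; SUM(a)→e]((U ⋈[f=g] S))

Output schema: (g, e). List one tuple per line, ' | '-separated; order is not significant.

Stepwise |·|:
  U → 6
  S → 5
  (U ⋈[f=g] S) → 3
  γ[g; SUM(a)→e]((U ⋈[f=g] S)) → 2

== RESULT ==
g | e
3 | 8
6 | 5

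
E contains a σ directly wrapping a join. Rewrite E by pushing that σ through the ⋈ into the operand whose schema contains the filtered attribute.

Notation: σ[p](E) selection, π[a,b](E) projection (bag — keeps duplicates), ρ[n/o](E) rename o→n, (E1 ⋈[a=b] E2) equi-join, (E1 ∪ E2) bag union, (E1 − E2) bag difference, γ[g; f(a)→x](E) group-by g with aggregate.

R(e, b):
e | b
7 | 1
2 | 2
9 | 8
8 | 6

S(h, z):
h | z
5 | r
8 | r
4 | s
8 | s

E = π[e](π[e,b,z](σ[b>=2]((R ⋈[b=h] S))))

σ filters on b, owned by the left side.
E' = π[e](π[e,b,z]((σ[b>=2](R) ⋈[b=h] S)))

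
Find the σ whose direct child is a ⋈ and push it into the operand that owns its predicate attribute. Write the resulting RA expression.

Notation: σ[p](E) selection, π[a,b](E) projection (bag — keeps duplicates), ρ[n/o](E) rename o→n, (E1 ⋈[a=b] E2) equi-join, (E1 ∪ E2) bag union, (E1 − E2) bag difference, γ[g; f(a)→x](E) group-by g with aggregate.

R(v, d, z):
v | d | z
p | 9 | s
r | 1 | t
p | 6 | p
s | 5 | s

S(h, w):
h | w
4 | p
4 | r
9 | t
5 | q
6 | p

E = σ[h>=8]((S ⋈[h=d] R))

σ filters on h, owned by the left side.
E' = (σ[h>=8](S) ⋈[h=d] R)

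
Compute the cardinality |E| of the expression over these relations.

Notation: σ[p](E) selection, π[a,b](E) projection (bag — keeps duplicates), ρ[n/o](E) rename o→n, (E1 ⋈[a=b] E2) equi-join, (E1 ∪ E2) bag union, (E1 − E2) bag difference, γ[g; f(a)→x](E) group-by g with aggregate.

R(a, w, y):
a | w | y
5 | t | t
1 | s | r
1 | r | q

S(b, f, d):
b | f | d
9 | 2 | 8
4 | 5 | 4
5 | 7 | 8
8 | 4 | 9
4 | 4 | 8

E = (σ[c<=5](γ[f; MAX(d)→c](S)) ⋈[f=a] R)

Row counts bottom-up:
  S → 5
  γ[f; MAX(d)→c](S) → 4
  σ[c<=5](γ[f; MAX(d)→c](S)) → 1
  R → 3
  (σ[c<=5](γ[f; MAX(d)→c](S)) ⋈[f=a] R) → 1

|E| = 1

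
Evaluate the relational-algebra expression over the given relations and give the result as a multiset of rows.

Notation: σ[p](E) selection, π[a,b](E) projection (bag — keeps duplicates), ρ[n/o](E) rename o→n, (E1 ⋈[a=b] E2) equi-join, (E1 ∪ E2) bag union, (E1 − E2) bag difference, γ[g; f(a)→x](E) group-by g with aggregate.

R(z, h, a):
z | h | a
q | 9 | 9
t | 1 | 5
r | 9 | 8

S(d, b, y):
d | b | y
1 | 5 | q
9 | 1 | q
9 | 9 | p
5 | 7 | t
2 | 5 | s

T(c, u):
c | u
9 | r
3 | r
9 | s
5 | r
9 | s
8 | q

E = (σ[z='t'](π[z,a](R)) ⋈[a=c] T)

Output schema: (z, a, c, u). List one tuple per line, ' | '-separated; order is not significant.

Per-node cardinality:
  R → 3
  π[z,a](R) → 3
  σ[z='t'](π[z,a](R)) → 1
  T → 6
  (σ[z='t'](π[z,a](R)) ⋈[a=c] T) → 1

== RESULT ==
z | a | c | u
t | 5 | 5 | r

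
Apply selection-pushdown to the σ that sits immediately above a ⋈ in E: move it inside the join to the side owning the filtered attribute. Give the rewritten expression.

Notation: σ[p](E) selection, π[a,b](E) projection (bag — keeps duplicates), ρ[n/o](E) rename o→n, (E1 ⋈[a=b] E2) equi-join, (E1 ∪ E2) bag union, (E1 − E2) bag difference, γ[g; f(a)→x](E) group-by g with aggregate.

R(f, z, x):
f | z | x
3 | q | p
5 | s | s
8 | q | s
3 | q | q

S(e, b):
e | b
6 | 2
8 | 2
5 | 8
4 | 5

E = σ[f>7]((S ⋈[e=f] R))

σ filters on f, owned by the right side.
E' = (S ⋈[e=f] σ[f>7](R))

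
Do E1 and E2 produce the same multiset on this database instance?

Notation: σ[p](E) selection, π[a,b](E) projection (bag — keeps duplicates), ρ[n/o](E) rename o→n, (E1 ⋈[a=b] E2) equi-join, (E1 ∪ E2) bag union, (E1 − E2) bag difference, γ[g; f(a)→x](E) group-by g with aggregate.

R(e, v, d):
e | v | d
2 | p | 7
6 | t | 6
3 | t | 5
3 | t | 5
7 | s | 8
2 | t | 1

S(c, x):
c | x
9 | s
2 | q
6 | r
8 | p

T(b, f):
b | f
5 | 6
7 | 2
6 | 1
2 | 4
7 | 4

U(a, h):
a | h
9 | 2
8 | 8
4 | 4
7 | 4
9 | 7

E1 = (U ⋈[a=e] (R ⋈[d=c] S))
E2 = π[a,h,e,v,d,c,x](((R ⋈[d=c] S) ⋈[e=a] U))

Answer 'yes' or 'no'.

E1 stepwise |·|:
  U → 5
  R → 6
  S → 4
  (R ⋈[d=c] S) → 2
  (U ⋈[a=e] (R ⋈[d=c] S)) → 1
E2 stepwise |·|:
  R → 6
  S → 4
  (R ⋈[d=c] S) → 2
  U → 5
  ((R ⋈[d=c] S) ⋈[e=a] U) → 1
  π[a,h,e,v,d,c,x](((R ⋈[d=c] S) ⋈[e=a] U)) → 1

E1 and E2 produce the same multiset:
a | h | e | v | d | c | x
7 | 4 | 7 | s | 8 | 8 | p

yes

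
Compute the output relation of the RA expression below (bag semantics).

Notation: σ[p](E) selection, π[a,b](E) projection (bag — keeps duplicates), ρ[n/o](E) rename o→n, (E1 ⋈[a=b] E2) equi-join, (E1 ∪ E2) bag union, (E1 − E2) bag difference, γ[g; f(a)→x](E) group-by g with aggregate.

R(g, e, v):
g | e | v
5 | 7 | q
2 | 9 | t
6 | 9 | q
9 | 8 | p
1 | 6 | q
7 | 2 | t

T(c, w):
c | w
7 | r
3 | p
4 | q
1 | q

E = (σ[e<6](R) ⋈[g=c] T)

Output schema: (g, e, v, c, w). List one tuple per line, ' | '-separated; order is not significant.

Subexpression sizes:
  R → 6
  σ[e<6](R) → 1
  T → 4
  (σ[e<6](R) ⋈[g=c] T) → 1

== RESULT ==
g | e | v | c | w
7 | 2 | t | 7 | r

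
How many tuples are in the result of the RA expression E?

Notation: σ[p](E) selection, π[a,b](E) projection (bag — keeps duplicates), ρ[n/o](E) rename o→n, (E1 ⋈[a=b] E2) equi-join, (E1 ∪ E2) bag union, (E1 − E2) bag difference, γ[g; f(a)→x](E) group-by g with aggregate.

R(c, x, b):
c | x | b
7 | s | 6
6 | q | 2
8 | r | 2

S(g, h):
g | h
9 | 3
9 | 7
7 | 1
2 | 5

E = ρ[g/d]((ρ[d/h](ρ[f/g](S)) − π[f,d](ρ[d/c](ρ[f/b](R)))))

Per-node cardinality:
  S → 4
  ρ[f/g](S) → 4
  ρ[d/h](ρ[f/g](S)) → 4
  R → 3
  ρ[f/b](R) → 3
  ρ[d/c](ρ[f/b](R)) → 3
  π[f,d](ρ[d/c](ρ[f/b](R))) → 3
  (ρ[d/h](ρ[f/g](S)) − π[f,d](ρ[d/c](ρ[f/b](R)))) → 4
  ρ[g/d]((ρ[d/h](ρ[f/g](S)) − π[f,d](ρ[d/c](ρ[f/b](R))))) → 4

|E| = 4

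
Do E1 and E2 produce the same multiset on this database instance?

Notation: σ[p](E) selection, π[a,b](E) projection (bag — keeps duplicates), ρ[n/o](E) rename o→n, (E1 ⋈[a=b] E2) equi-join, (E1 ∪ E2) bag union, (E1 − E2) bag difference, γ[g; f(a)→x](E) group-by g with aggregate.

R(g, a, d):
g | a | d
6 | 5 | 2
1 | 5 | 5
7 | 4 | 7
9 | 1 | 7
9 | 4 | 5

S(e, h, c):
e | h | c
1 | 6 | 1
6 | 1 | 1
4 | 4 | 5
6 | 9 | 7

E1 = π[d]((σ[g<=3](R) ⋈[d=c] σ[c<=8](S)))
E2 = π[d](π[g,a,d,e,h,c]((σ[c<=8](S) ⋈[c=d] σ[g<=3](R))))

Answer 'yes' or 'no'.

E1 subexpression sizes:
  R → 5
  σ[g<=3](R) → 1
  S → 4
  σ[c<=8](S) → 4
  (σ[g<=3](R) ⋈[d=c] σ[c<=8](S)) → 1
  π[d]((σ[g<=3](R) ⋈[d=c] σ[c<=8](S))) → 1
E2 subexpression sizes:
  S → 4
  σ[c<=8](S) → 4
  R → 5
  σ[g<=3](R) → 1
  (σ[c<=8](S) ⋈[c=d] σ[g<=3](R)) → 1
  π[g,a,d,e,h,c]((σ[c<=8](S) ⋈[c=d] σ[g<=3](R))) → 1
  π[d](π[g,a,d,e,h,c]((σ[c<=8](S) ⋈[c=d] σ[g<=3](R)))) → 1

E1 and E2 produce the same multiset:
d
5

yes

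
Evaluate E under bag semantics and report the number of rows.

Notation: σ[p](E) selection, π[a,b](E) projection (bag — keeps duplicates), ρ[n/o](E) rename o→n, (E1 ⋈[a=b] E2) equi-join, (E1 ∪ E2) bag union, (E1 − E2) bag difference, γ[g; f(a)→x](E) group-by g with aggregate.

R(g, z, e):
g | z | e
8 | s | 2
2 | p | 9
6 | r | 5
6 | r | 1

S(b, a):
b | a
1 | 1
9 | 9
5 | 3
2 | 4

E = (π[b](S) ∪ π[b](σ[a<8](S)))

Subexpression sizes:
  S → 4
  π[b](S) → 4
  S → 4
  σ[a<8](S) → 3
  π[b](σ[a<8](S)) → 3
  (π[b](S) ∪ π[b](σ[a<8](S))) → 7

|E| = 7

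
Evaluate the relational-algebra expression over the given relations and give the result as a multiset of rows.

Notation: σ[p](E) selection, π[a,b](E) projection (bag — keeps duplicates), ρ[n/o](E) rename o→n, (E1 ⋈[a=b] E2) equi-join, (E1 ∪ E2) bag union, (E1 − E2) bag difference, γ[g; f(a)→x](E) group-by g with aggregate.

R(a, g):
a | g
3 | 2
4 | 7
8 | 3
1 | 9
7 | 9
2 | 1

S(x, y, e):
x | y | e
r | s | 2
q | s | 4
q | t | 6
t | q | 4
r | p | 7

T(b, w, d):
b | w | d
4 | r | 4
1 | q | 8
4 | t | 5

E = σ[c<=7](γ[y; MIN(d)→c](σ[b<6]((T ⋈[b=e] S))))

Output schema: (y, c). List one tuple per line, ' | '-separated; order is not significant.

Subexpression sizes:
  T → 3
  S → 5
  (T ⋈[b=e] S) → 4
  σ[b<6]((T ⋈[b=e] S)) → 4
  γ[y; MIN(d)→c](σ[b<6]((T ⋈[b=e] S))) → 2
  σ[c<=7](γ[y; MIN(d)→c](σ[b<6]((T ⋈[b=e] S)))) → 2

== RESULT ==
y | c
q | 4
s | 4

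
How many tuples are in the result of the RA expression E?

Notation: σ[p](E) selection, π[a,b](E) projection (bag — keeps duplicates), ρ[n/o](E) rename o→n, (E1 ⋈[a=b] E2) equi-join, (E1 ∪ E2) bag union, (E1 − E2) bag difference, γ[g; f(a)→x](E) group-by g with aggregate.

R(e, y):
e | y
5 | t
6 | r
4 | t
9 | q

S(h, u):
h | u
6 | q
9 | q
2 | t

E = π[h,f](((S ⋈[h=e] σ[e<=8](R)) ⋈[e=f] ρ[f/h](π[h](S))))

Row counts bottom-up:
  S → 3
  R → 4
  σ[e<=8](R) → 3
  (S ⋈[h=e] σ[e<=8](R)) → 1
  S → 3
  π[h](S) → 3
  ρ[f/h](π[h](S)) → 3
  ((S ⋈[h=e] σ[e<=8](R)) ⋈[e=f] ρ[f/h](π[h](S))) → 1
  π[h,f](((S ⋈[h=e] σ[e<=8](R)) ⋈[e=f] ρ[f/h](π[h](S)))) → 1

|E| = 1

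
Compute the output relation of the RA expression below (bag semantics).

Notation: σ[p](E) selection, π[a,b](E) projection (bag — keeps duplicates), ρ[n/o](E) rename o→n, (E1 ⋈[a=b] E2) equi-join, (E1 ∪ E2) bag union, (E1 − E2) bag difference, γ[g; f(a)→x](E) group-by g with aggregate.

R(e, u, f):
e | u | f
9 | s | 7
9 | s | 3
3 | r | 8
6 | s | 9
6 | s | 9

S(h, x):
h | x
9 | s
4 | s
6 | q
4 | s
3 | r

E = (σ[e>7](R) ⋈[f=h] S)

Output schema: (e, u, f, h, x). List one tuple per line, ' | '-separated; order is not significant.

Subexpression sizes:
  R → 5
  σ[e>7](R) → 2
  S → 5
  (σ[e>7](R) ⋈[f=h] S) → 1

== RESULT ==
e | u | f | h | x
9 | s | 3 | 3 | r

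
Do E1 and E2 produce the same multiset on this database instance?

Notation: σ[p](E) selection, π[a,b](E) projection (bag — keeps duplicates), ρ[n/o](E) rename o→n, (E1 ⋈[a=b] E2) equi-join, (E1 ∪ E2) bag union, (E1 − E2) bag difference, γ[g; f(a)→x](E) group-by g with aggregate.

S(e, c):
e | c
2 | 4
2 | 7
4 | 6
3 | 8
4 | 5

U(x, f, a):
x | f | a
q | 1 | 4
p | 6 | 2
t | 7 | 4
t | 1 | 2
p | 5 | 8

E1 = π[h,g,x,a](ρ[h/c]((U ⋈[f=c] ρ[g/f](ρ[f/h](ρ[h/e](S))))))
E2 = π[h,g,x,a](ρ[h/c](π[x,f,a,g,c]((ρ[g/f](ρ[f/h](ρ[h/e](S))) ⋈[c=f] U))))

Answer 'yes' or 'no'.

E1 stepwise |·|:
  U → 5
  S → 5
  ρ[h/e](S) → 5
  ρ[f/h](ρ[h/e](S)) → 5
  ρ[g/f](ρ[f/h](ρ[h/e](S))) → 5
  (U ⋈[f=c] ρ[g/f](ρ[f/h](ρ[h/e](S)))) → 3
  ρ[h/c]((U ⋈[f=c] ρ[g/f](ρ[f/h](ρ[h/e](S))))) → 3
  π[h,g,x,a](ρ[h/c]((U ⋈[f=c] ρ[g/f](ρ[f/h](ρ[h/e](S)))))) → 3
E2 stepwise |·|:
  S → 5
  ρ[h/e](S) → 5
  ρ[f/h](ρ[h/e](S)) → 5
  ρ[g/f](ρ[f/h](ρ[h/e](S))) → 5
  U → 5
  (ρ[g/f](ρ[f/h](ρ[h/e](S))) ⋈[c=f] U) → 3
  π[x,f,a,g,c]((ρ[g/f](ρ[f/h](ρ[h/e](S))) ⋈[c=f] U)) → 3
  ρ[h/c](π[x,f,a,g,c]((ρ[g/f](ρ[f/h](ρ[h/e](S))) ⋈[c=f] U))) → 3
  π[h,g,x,a](ρ[h/c](π[x,f,a,g,c]((ρ[g/f](ρ[f/h](ρ[h/e](S))) ⋈[c=f] U)))) → 3

E1 and E2 produce the same multiset:
h | g | x | a
5 | 4 | p | 8
6 | 4 | p | 2
7 | 2 | t | 4

yes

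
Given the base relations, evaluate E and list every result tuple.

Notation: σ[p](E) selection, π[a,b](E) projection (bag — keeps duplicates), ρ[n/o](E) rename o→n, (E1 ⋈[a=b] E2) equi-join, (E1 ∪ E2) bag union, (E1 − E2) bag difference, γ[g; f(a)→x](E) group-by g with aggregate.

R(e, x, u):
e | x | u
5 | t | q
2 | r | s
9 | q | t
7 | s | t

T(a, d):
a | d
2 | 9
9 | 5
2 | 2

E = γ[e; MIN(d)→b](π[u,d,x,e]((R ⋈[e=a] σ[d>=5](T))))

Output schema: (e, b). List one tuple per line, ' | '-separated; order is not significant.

Stepwise |·|:
  R → 4
  T → 3
  σ[d>=5](T) → 2
  (R ⋈[e=a] σ[d>=5](T)) → 2
  π[u,d,x,e]((R ⋈[e=a] σ[d>=5](T))) → 2
  γ[e; MIN(d)→b](π[u,d,x,e]((R ⋈[e=a] σ[d>=5](T)))) → 2

== RESULT ==
e | b
2 | 9
9 | 5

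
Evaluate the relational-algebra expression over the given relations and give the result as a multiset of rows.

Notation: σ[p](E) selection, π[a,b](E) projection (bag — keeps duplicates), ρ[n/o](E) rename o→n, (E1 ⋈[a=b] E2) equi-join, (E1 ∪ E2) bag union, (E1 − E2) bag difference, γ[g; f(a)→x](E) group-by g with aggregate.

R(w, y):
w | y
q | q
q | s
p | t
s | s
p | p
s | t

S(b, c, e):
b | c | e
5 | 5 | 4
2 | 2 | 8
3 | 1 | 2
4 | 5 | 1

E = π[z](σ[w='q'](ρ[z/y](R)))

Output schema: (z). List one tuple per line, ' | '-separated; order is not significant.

Per-node cardinality:
  R → 6
  ρ[z/y](R) → 6
  σ[w='q'](ρ[z/y](R)) → 2
  π[z](σ[w='q'](ρ[z/y](R))) → 2

== RESULT ==
z
q
s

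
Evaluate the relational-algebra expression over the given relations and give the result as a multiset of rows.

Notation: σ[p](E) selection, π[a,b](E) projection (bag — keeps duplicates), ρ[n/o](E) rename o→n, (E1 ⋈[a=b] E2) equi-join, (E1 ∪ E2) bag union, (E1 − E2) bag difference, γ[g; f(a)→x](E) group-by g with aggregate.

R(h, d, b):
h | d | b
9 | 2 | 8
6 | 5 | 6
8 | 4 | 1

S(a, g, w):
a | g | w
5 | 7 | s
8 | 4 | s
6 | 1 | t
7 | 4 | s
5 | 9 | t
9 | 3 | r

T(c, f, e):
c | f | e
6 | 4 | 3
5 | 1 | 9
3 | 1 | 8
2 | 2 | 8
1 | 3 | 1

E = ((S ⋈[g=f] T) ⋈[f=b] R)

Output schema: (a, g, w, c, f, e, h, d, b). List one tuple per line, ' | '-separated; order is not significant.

Row counts bottom-up:
  S → 6
  T → 5
  (S ⋈[g=f] T) → 5
  R → 3
  ((S ⋈[g=f] T) ⋈[f=b] R) → 2

== RESULT ==
a | g | w | c | f | e | h | d | b
6 | 1 | t | 3 | 1 | 8 | 8 | 4 | 1
6 | 1 | t | 5 | 1 | 9 | 8 | 4 | 1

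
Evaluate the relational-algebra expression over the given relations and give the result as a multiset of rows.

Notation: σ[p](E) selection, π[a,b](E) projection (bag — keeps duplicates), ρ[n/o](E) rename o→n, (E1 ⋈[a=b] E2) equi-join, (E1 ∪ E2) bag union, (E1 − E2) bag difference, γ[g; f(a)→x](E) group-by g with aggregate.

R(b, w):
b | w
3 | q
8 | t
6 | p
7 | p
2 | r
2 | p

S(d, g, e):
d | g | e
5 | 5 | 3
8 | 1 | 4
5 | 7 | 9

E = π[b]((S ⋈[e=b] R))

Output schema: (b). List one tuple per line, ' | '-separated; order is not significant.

Subexpression sizes:
  S → 3
  R → 6
  (S ⋈[e=b] R) → 1
  π[b]((S ⋈[e=b] R)) → 1

== RESULT ==
b
3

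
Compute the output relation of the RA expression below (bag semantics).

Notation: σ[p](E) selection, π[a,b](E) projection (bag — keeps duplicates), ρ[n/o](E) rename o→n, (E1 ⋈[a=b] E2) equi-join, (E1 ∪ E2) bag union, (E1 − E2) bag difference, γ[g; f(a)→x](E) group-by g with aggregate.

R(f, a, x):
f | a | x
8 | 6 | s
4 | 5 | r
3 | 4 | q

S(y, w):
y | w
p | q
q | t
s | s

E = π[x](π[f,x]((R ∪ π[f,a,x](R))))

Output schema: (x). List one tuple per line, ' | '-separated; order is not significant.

Per-node cardinality:
  R → 3
  R → 3
  π[f,a,x](R) → 3
  (R ∪ π[f,a,x](R)) → 6
  π[f,x]((R ∪ π[f,a,x](R))) → 6
  π[x](π[f,x]((R ∪ π[f,a,x](R)))) → 6

== RESULT ==
x
q
q
r
r
s
s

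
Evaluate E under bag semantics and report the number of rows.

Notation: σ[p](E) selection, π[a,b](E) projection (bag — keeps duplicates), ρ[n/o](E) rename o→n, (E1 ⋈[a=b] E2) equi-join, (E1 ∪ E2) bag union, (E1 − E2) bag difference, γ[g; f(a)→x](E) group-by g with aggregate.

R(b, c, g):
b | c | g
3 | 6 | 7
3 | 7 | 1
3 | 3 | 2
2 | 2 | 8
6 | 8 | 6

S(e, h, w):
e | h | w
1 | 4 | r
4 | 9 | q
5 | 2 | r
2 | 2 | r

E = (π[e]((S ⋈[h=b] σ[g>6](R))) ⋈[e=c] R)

Stepwise |·|:
  S → 4
  R → 5
  σ[g>6](R) → 2
  (S ⋈[h=b] σ[g>6](R)) → 2
  π[e]((S ⋈[h=b] σ[g>6](R))) → 2
  R → 5
  (π[e]((S ⋈[h=b] σ[g>6](R))) ⋈[e=c] R) → 1

|E| = 1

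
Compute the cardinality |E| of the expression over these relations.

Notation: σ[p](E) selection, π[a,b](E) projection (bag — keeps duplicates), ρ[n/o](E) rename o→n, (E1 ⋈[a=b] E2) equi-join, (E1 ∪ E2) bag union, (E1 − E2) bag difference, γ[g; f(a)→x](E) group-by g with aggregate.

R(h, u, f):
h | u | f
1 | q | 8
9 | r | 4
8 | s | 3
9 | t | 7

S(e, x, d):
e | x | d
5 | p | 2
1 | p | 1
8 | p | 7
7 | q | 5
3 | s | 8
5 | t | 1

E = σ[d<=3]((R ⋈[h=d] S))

Subexpression sizes:
  R → 4
  S → 6
  (R ⋈[h=d] S) → 3
  σ[d<=3]((R ⋈[h=d] S)) → 2

|E| = 2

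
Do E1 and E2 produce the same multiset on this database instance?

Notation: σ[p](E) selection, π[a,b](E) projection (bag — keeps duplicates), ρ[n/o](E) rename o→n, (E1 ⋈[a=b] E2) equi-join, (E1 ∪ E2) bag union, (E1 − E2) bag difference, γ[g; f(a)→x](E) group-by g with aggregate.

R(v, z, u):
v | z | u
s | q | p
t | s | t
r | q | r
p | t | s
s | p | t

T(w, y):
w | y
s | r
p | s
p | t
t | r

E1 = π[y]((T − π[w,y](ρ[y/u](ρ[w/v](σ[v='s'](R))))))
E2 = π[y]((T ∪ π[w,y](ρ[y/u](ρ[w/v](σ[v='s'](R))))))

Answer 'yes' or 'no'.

E1 subexpression sizes:
  T → 4
  R → 5
  σ[v='s'](R) → 2
  ρ[w/v](σ[v='s'](R)) → 2
  ρ[y/u](ρ[w/v](σ[v='s'](R))) → 2
  π[w,y](ρ[y/u](ρ[w/v](σ[v='s'](R)))) → 2
  (T − π[w,y](ρ[y/u](ρ[w/v](σ[v='s'](R))))) → 4
  π[y]((T − π[w,y](ρ[y/u](ρ[w/v](σ[v='s'](R)))))) → 4
E2 subexpression sizes:
  T → 4
  R → 5
  σ[v='s'](R) → 2
  ρ[w/v](σ[v='s'](R)) → 2
  ρ[y/u](ρ[w/v](σ[v='s'](R))) → 2
  π[w,y](ρ[y/u](ρ[w/v](σ[v='s'](R)))) → 2
  (T ∪ π[w,y](ρ[y/u](ρ[w/v](σ[v='s'](R))))) → 6
  π[y]((T ∪ π[w,y](ρ[y/u](ρ[w/v](σ[v='s'](R)))))) → 6

E1 result:
y
r
r
s
t
E2 result:
y
p
r
r
s
t
t
Witness: ('p',) appears 0× in E1 but 1× in E2.

no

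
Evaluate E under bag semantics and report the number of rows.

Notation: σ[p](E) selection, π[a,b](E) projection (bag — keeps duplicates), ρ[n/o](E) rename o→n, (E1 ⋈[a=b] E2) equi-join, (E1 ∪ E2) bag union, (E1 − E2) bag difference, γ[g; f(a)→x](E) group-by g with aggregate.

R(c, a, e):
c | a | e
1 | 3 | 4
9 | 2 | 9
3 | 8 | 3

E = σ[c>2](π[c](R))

Row counts bottom-up:
  R → 3
  π[c](R) → 3
  σ[c>2](π[c](R)) → 2

|E| = 2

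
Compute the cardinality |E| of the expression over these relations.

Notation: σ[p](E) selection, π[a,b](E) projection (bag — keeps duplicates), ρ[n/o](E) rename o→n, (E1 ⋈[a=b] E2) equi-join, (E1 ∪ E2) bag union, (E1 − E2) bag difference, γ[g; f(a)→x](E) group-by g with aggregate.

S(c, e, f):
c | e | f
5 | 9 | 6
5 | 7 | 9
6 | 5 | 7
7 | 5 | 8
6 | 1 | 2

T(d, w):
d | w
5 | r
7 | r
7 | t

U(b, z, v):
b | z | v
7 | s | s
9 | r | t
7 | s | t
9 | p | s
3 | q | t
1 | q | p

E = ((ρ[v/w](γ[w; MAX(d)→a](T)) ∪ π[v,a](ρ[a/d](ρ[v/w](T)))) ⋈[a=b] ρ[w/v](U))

Per-node cardinality:
  T → 3
  γ[w; MAX(d)→a](T) → 2
  ρ[v/w](γ[w; MAX(d)→a](T)) → 2
  T → 3
  ρ[v/w](T) → 3
  ρ[a/d](ρ[v/w](T)) → 3
  π[v,a](ρ[a/d](ρ[v/w](T))) → 3
  (ρ[v/w](γ[w; MAX(d)→a](T)) ∪ π[v,a](ρ[a/d](ρ[v/w](T)))) → 5
  U → 6
  ρ[w/v](U) → 6
  ((ρ[v/w](γ[w; MAX(d)→a](T)) ∪ π[v,a](ρ[a/d](ρ[v/w](T)))) ⋈[a=b] ρ[w/v](U)) → 8

|E| = 8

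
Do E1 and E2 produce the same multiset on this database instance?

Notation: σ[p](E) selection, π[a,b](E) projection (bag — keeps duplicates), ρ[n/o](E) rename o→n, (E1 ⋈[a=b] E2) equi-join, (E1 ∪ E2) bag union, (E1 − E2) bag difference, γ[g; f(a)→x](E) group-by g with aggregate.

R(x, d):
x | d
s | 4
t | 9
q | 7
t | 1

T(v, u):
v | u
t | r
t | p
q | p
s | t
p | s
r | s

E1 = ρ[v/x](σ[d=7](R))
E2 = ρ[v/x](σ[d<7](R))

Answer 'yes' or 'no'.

E1 per-node cardinality:
  R → 4
  σ[d=7](R) → 1
  ρ[v/x](σ[d=7](R)) → 1
E2 per-node cardinality:
  R → 4
  σ[d<7](R) → 2
  ρ[v/x](σ[d<7](R)) → 2

E1 result:
v | d
q | 7
E2 result:
v | d
s | 4
t | 1
Witness: ('s', 4) appears 0× in E1 but 1× in E2.

no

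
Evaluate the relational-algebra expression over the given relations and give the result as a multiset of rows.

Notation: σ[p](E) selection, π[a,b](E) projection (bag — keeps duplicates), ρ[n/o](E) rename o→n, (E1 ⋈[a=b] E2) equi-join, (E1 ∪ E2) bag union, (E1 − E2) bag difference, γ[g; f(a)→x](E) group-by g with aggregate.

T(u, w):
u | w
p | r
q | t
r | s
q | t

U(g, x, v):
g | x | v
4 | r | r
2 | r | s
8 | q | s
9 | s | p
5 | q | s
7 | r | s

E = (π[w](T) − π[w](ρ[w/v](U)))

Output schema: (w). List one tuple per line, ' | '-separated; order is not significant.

Subexpression sizes:
  T → 4
  π[w](T) → 4
  U → 6
  ρ[w/v](U) → 6
  π[w](ρ[w/v](U)) → 6
  (π[w](T) − π[w](ρ[w/v](U))) → 2

== RESULT ==
w
t
t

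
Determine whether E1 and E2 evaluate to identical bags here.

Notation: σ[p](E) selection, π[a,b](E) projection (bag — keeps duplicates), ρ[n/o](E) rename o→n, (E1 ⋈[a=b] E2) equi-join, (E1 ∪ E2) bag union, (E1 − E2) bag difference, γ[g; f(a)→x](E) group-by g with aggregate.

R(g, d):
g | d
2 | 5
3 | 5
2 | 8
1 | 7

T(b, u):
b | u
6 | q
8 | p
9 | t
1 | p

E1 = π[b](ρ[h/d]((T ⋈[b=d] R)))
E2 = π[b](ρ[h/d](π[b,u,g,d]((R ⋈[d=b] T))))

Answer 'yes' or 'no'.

E1 per-node cardinality:
  T → 4
  R → 4
  (T ⋈[b=d] R) → 1
  ρ[h/d]((T ⋈[b=d] R)) → 1
  π[b](ρ[h/d]((T ⋈[b=d] R))) → 1
E2 per-node cardinality:
  R → 4
  T → 4
  (R ⋈[d=b] T) → 1
  π[b,u,g,d]((R ⋈[d=b] T)) → 1
  ρ[h/d](π[b,u,g,d]((R ⋈[d=b] T))) → 1
  π[b](ρ[h/d](π[b,u,g,d]((R ⋈[d=b] T)))) → 1

E1 and E2 produce the same multiset:
b
8

yes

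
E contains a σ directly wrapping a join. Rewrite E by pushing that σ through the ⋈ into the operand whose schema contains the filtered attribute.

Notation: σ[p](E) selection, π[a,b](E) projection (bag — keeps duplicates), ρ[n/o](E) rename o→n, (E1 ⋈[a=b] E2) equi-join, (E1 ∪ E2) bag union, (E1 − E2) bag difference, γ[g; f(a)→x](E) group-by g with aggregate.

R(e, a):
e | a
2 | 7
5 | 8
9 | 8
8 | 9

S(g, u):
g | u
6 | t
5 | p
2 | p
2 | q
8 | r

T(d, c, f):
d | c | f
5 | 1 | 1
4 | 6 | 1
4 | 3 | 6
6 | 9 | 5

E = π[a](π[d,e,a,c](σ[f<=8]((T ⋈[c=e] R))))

σ filters on f, owned by the left side.
E' = π[a](π[d,e,a,c]((σ[f<=8](T) ⋈[c=e] R)))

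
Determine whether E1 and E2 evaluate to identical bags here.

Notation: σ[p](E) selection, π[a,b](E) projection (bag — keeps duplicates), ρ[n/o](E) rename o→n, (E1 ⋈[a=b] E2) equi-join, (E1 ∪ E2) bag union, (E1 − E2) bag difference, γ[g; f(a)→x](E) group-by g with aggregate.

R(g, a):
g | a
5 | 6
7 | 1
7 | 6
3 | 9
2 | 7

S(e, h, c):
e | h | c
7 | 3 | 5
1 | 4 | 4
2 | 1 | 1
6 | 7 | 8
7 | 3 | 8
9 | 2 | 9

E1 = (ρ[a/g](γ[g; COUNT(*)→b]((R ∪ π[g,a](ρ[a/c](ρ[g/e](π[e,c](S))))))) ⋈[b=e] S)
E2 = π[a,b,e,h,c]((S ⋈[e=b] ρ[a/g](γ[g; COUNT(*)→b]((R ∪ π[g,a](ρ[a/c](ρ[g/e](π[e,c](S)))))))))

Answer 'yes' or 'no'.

E1 per-node cardinality:
  R → 5
  S → 6
  π[e,c](S) → 6
  ρ[g/e](π[e,c](S)) → 6
  ρ[a/c](ρ[g/e](π[e,c](S))) → 6
  π[g,a](ρ[a/c](ρ[g/e](π[e,c](S)))) → 6
  (R ∪ π[g,a](ρ[a/c](ρ[g/e](π[e,c](S))))) → 11
  γ[g; COUNT(*)→b]((R ∪ π[g,a](ρ[a/c](ρ[g/e](π[e,c](S)))))) → 7
  ρ[a/g](γ[g; COUNT(*)→b]((R ∪ π[g,a](ρ[a/c](ρ[g/e](π[e,c](S))))))) → 7
  S → 6
  (ρ[a/g](γ[g; COUNT(*)→b]((R ∪ π[g,a](ρ[a/c](ρ[g/e](π[e,c](S))))))) ⋈[b=e] S) → 6
E2 per-node cardinality:
  S → 6
  R → 5
  S → 6
  π[e,c](S) → 6
  ρ[g/e](π[e,c](S)) → 6
  ρ[a/c](ρ[g/e](π[e,c](S))) → 6
  π[g,a](ρ[a/c](ρ[g/e](π[e,c](S)))) → 6
  (R ∪ π[g,a](ρ[a/c](ρ[g/e](π[e,c](S))))) → 11
  γ[g; COUNT(*)→b]((R ∪ π[g,a](ρ[a/c](ρ[g/e](π[e,c](S)))))) → 7
  ρ[a/g](γ[g; COUNT(*)→b]((R ∪ π[g,a](ρ[a/c](ρ[g/e](π[e,c](S))))))) → 7
  (S ⋈[e=b] ρ[a/g](γ[g; COUNT(*)→b]((R ∪ π[g,a](ρ[a/c](ρ[g/e](π[e,c](S)))))))) → 6
  π[a,b,e,h,c]((S ⋈[e=b] ρ[a/g](γ[g; COUNT(*)→b]((R ∪ π[g,a](ρ[a/c](ρ[g/e](π[e,c](S))))))))) → 6

E1 and E2 produce the same multiset:
a | b | e | h | c
1 | 1 | 1 | 4 | 4
2 | 2 | 2 | 1 | 1
3 | 1 | 1 | 4 | 4
5 | 1 | 1 | 4 | 4
6 | 1 | 1 | 4 | 4
9 | 1 | 1 | 4 | 4

yes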